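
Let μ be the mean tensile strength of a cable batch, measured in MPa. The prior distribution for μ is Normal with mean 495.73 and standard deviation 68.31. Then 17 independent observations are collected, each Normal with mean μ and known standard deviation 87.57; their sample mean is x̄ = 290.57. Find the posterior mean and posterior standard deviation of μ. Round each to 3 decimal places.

With known σ, the Normal prior is conjugate. Weight on the data is w = (n/σ²)/(n/σ² + 1/τ₀²) = 0.00221686/(0.00221686+0.00021430) = 0.91185.
Posterior mean = w·x̄ + (1−w)·μ₀ = 0.91185·290.57 + 0.088149·495.73 = 308.655. Posterior variance = 1/(0.00221686+0.00021430) = 411.326, so SD = 20.281.

Posterior mean ≈ 308.655; posterior SD ≈ 20.281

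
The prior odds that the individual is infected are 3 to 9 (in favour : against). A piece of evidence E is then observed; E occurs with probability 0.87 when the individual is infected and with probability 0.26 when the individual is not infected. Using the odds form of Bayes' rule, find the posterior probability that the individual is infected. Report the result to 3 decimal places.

Prior odds = 3/9 = 0.33333.
Likelihood ratio for E = 0.87/0.26 = 3.3462.
Posterior odds = prior odds × LR = 1.1154.
Posterior probability = odds/(1+odds) = 1.1154/2.1154 = 0.527.

Posterior probability ≈ 0.527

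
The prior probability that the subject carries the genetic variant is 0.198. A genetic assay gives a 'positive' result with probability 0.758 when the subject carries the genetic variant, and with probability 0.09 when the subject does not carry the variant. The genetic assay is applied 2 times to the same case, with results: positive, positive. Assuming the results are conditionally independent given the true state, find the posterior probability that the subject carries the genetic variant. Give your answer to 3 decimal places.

Posterior P(H) ≈ 0.946

Let H be the event that the subject carries the genetic variant; start with P(H) = 0.198. P('positive'|H) = 0.758, P('positive'|¬H) = 0.09.
Update on result 1 ('positive'): P(H) ← 0.758·0.1980 / (0.758·0.1980 + 0.09·0.8020) = 0.15008/0.22226 = 0.6753.
Update on result 2 ('positive'): P(H) ← 0.758·0.6753 / (0.758·0.6753 + 0.09·0.3247) = 0.51184/0.54107 = 0.9460.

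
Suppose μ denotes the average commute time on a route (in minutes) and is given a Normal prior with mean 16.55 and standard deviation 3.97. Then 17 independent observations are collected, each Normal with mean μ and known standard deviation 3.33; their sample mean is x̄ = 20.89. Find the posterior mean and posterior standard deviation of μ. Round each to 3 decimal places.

Posterior mean ≈ 20.718; posterior SD ≈ 0.791

With known σ, the Normal prior is conjugate. Weight on the data is w = (n/σ²)/(n/σ² + 1/τ₀²) = 1.53306/(1.53306+0.0634482) = 0.96026.
Posterior mean = w·x̄ + (1−w)·μ₀ = 0.96026·20.89 + 0.039742·16.55 = 20.718. Posterior variance = 1/(1.53306+0.0634482) = 0.626365, so SD = 0.791.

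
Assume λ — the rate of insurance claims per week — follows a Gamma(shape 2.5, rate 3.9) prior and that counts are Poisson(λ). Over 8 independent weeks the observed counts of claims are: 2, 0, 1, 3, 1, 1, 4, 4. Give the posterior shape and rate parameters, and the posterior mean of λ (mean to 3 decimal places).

The Poisson likelihood adds the total count to the shape and the number of exposure periods to the rate. Here ∑xᵢ = 16 and n = 8, so shape 2.5→18.5 and rate 3.9→11.9.
E[λ | data] = 18.5/11.9 = 1.555.

Posterior: Gamma(shape=18.5, rate=11.9); mean ≈ 1.555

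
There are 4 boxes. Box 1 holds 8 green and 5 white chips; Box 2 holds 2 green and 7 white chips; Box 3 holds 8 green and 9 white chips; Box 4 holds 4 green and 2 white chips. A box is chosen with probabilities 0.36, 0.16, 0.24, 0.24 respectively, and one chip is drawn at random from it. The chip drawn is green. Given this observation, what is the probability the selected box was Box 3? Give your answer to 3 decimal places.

P(green|Box 1) = 0.6154; P(green|Box 2) = 0.2222; P(green|Box 3) = 0.4706; P(green|Box 4) = 0.6667.
Prior × likelihood for each source: 0.36·0.6154=0.2215, 0.16·0.2222=0.03556, 0.24·0.4706=0.1129, 0.24·0.6667=0.1600. Summing gives P(green) = 0.53004.
P(Box 3 | green) = 0.1129 / 0.53004 = 0.213.

Posterior probability ≈ 0.213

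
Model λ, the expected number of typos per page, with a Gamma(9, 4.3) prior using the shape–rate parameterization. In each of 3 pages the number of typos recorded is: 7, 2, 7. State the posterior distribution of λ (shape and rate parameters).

Posterior: Gamma(shape=25, rate=7.3)

The Poisson likelihood adds the total count to the shape and the number of exposure periods to the rate. Here ∑xᵢ = 16 and n = 3, so shape 9→25 and rate 4.3→7.3.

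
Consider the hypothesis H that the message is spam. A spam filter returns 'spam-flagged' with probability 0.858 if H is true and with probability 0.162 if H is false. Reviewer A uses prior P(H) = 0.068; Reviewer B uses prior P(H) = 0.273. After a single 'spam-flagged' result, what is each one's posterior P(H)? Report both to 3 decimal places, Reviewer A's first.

The likelihood ratio for a 'spam-flagged' result is 0.858/0.162 = 5.2963.
Reviewer A: prior odds 0.068/0.932 = 0.072961; posterior odds 0.38643; posterior probability 0.279.
Reviewer B: prior odds 0.273/0.727 = 0.37552; posterior odds 1.9888; posterior probability 0.665.

Reviewer A: 0.279; Reviewer B: 0.665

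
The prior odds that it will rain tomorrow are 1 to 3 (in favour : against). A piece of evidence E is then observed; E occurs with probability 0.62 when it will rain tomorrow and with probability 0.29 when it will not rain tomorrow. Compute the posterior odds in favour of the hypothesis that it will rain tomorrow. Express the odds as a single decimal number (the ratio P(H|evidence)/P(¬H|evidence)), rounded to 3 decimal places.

Prior odds = 1/3 = 0.33333. In log-odds, ln(0.33333) = -1.0986.
Add log likelihood ratio: ln(2.1379) = 0.75984.
Posterior log-odds = -0.33877, so posterior odds = exp(-0.33877) = 0.71264.

Posterior odds ≈ 0.713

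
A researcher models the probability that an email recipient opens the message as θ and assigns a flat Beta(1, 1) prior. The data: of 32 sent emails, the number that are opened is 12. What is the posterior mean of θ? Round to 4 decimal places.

Posterior mean ≈ 0.3824

Observing 12 successes and 20 failures updates Beta(1, 1) by adding the success and failure counts to the two shape parameters: α = 1+12 = 13, β = 1+20 = 21.
Posterior mean = α/(α+β) = 13/34 = 0.3824.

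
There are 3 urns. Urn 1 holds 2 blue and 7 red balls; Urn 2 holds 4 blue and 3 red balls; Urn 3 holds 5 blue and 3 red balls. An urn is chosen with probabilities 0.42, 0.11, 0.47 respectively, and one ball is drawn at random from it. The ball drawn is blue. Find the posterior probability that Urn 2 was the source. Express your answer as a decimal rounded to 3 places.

Posterior probability ≈ 0.140

P(blue|Urn 1) = 0.2222; P(blue|Urn 2) = 0.5714; P(blue|Urn 3) = 0.625.
Prior × likelihood for each source: 0.42·0.2222=0.09333, 0.11·0.5714=0.06286, 0.47·0.625=0.2937. Summing gives P(blue) = 0.44994.
P(Urn 2 | blue) = 0.06286 / 0.44994 = 0.140.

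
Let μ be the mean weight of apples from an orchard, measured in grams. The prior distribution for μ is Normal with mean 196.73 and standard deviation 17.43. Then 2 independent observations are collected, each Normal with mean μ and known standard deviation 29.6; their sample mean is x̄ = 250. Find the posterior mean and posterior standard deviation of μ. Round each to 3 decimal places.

With known σ, the Normal prior is conjugate. Weight on the data is w = (n/σ²)/(n/σ² + 1/τ₀²) = 0.00228269/(0.00228269+0.00329159) = 0.40950.
Posterior mean = w·x̄ + (1−w)·μ₀ = 0.40950·250 + 0.59050·196.73 = 218.544. Posterior variance = 1/(0.00228269+0.00329159) = 179.396, so SD = 13.394.

Posterior mean ≈ 218.544; posterior SD ≈ 13.394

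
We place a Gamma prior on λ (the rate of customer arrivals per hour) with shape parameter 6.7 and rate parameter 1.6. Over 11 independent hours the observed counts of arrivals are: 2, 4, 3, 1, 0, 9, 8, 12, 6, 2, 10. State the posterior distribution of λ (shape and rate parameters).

Posterior: Gamma(shape=63.7, rate=12.6)

Total count ∑xᵢ = 57 over n = 11 hours.
Gamma is conjugate to the Poisson likelihood: posterior is Gamma(shape = 6.7+57 = 63.7, rate = 1.6+11 = 12.6).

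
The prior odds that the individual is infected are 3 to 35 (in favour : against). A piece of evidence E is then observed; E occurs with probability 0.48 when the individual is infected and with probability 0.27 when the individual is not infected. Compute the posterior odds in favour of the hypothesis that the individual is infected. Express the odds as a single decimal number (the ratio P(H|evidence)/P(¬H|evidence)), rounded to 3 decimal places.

Prior odds = 3/35 = 0.085714.
Likelihood ratio for E = 0.48/0.27 = 1.7778.
Posterior odds = prior odds × LR = 0.15238.

Posterior odds ≈ 0.152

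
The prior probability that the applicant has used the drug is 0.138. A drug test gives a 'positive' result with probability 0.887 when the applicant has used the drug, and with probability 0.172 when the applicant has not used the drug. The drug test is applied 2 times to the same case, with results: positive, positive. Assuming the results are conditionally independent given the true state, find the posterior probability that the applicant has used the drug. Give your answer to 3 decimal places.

Posterior P(H) ≈ 0.810

With H the event that the applicant has used the drug, the joint likelihood of the observed sequence is P(data|H) = 0.887·0.887 = 0.78677 and P(data|¬H) = 0.172·0.172 = 0.029584.
Bayes: P(H|data) = 0.138·0.78677 / (0.138·0.78677 + 0.862·0.029584) = 0.10857/0.13408 = 0.8098.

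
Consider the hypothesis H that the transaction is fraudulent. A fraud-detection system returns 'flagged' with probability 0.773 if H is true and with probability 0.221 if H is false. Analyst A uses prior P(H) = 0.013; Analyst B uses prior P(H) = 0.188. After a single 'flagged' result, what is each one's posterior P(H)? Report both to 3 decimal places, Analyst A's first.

P('+'|H) = 0.773, P('+'|¬H) = 0.221.
Analyst A: numerator 0.773·0.013 = 0.010049; evidence = 0.010049+0.221·0.987 = 0.22818; posterior = 0.044.
Analyst B: numerator 0.773·0.188 = 0.14532; evidence = 0.14532+0.221·0.812 = 0.32478; posterior = 0.447.

Analyst A: 0.044; Analyst B: 0.447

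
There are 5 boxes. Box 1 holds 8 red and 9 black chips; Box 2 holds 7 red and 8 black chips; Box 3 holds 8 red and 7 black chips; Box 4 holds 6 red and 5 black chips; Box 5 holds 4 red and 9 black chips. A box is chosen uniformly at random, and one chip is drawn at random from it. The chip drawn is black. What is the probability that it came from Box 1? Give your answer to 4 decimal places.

Tabulate prior·likelihood by source: [1] prior 0.2, lik 0.5294, product 0.1059; [2] prior 0.2, lik 0.5333, product 0.1067; [3] prior 0.2, lik 0.4667, product 0.09333; [4] prior 0.2, lik 0.4545, product 0.09091; [5] prior 0.2, lik 0.6923, product 0.1385.
Normalizing constant = 0.53525; the posterior for Box 1 is its product over the sum, 0.1059/0.53525 = 0.1978.

Posterior probability ≈ 0.1978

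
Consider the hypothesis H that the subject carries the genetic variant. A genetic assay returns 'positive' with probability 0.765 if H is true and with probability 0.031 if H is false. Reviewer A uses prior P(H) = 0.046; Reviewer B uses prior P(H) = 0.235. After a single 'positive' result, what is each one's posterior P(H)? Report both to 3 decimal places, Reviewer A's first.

Reviewer A: 0.543; Reviewer B: 0.883

P('+'|H) = 0.765, P('+'|¬H) = 0.031.
Reviewer A: numerator 0.765·0.046 = 0.035190; evidence = 0.035190+0.031·0.954 = 0.064764; posterior = 0.543.
Reviewer B: numerator 0.765·0.235 = 0.17977; evidence = 0.17977+0.031·0.765 = 0.20349; posterior = 0.883.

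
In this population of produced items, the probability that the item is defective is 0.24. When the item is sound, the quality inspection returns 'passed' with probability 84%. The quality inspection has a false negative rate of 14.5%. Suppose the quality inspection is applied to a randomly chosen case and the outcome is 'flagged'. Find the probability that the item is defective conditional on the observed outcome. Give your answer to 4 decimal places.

P(H | E) ≈ 0.6279

Write H for 'the item is defective'. Prior odds H:¬H = 0.24/0.76 = 0.31579. For the 'flagged' outcome, the likelihood ratio is 0.855/0.16 = 5.3438.
Posterior odds = 0.31579 × 5.3438 = 1.6875, so P(H|E) = 1.6875/(1+1.6875) = 0.6279.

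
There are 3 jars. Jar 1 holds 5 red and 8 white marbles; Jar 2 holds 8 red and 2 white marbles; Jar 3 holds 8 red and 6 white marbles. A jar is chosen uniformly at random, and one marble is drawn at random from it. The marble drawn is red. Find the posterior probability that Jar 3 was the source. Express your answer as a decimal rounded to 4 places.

Posterior probability ≈ 0.3254

P(red|Jar 1) = 0.3846; P(red|Jar 2) = 0.8; P(red|Jar 3) = 0.5714.
Prior × likelihood for each source: 0.333333·0.3846=0.1282, 0.333333·0.8=0.2667, 0.333333·0.5714=0.1905. Summing gives P(red) = 0.58535.
P(Jar 3 | red) = 0.1905 / 0.58535 = 0.3254.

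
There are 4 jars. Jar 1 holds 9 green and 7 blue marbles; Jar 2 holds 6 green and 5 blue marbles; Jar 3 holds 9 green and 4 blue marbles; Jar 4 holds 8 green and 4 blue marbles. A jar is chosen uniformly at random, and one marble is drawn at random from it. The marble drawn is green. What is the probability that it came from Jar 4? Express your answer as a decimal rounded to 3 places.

Posterior probability ≈ 0.270

P(green|Jar 1) = 0.5625; P(green|Jar 2) = 0.5455; P(green|Jar 3) = 0.6923; P(green|Jar 4) = 0.6667.
Prior × likelihood for each source: 0.25·0.5625=0.1406, 0.25·0.5455=0.1364, 0.25·0.6923=0.1731, 0.25·0.6667=0.1667. Summing gives P(green) = 0.61673.
P(Jar 4 | green) = 0.1667 / 0.61673 = 0.270.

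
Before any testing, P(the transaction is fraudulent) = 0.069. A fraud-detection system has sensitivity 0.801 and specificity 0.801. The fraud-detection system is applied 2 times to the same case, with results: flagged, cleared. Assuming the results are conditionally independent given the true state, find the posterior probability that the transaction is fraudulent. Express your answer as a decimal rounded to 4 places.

Let H be the event that the transaction is fraudulent; start with P(H) = 0.069. P('flagged'|H) = 0.801, P('flagged'|¬H) = 0.199.
Update on result 1 ('flagged'): P(H) ← 0.801·0.0690 / (0.801·0.0690 + 0.199·0.9310) = 0.055269/0.24054 = 0.2298.
Update on result 2 ('cleared'): P(H) ← 0.199·0.2298 / (0.199·0.2298 + 0.801·0.7702) = 0.045725/0.66268 = 0.0690.

Posterior P(H) ≈ 0.0690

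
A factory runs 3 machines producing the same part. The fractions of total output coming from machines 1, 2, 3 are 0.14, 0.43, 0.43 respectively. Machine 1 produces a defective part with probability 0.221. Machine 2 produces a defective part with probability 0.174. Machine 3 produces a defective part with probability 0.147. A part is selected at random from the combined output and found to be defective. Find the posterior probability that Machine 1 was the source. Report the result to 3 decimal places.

Posterior probability ≈ 0.183

P(defective|M1) = 0.221; P(defective|M2) = 0.174; P(defective|M3) = 0.147.
Prior × likelihood for each source: 0.14·0.221=0.03094, 0.43·0.174=0.07482, 0.43·0.147=0.06321. Summing gives P(defective) = 0.16897.
P(Machine 1 | defective) = 0.03094 / 0.16897 = 0.183.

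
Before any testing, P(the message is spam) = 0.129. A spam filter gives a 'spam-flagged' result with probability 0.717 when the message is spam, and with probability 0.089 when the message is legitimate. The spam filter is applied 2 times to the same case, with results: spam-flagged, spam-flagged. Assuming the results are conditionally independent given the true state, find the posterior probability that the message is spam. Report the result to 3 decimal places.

Let H be the event that the message is spam; start with P(H) = 0.129. P('spam-flagged'|H) = 0.717, P('spam-flagged'|¬H) = 0.089.
Update on result 1 ('spam-flagged'): P(H) ← 0.717·0.1290 / (0.717·0.1290 + 0.089·0.8710) = 0.092493/0.17001 = 0.5440.
Update on result 2 ('spam-flagged'): P(H) ← 0.717·0.5440 / (0.717·0.5440 + 0.089·0.4560) = 0.39008/0.43066 = 0.9058.

Posterior P(H) ≈ 0.906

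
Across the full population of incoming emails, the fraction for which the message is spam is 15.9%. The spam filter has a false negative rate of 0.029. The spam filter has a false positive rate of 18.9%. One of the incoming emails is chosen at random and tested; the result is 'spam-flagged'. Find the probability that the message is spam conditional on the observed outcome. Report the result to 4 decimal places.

P(H | E) ≈ 0.4927

Let H be the event that the message is spam. P(H) = 0.159, so P(¬H) = 0.841. With E the 'spam-flagged' result, P(E|H) = 0.971 and P(E|¬H) = 0.189.
P(E) = 0.971·0.159 + 0.189·0.841 = 0.15439 + 0.15895 = 0.31334.
By Bayes' theorem, P(H|E) = 0.15439 / 0.31334 = 0.4927.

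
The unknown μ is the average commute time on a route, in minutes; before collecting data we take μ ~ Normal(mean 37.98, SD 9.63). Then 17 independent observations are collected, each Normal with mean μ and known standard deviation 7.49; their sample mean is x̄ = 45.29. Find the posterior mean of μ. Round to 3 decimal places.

Prior precision 1/τ₀² = 1/9.63² = 0.0107832; data precision n/σ² = 17/7.49² = 0.303030.
Posterior precision = 0.0107832 + 0.303030 = 0.313813.
Posterior mean = (0.0107832·37.98 + 0.303030·45.29) / 0.313813 = 45.039.

Posterior mean ≈ 45.039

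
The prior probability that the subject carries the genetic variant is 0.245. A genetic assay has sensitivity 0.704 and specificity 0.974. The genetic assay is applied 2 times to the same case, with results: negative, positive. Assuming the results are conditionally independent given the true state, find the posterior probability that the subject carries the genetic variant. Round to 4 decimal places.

Let H be the event that the subject carries the genetic variant; start with P(H) = 0.245. P('positive'|H) = 0.704, P('positive'|¬H) = 0.026.
Update on result 1 ('negative'): P(H) ← 0.296·0.2450 / (0.296·0.2450 + 0.974·0.7550) = 0.072520/0.80789 = 0.0898.
Update on result 2 ('positive'): P(H) ← 0.704·0.0898 / (0.704·0.0898 + 0.026·0.9102) = 0.063194/0.086860 = 0.7275.

Posterior P(H) ≈ 0.7275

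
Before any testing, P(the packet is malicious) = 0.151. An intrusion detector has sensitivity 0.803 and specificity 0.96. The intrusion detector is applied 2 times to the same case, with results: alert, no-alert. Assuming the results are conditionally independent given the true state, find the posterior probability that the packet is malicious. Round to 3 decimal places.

With H the event that the packet is malicious, the joint likelihood of the observed sequence is P(data|H) = 0.803·0.197 = 0.15819 and P(data|¬H) = 0.04·0.96 = 0.038400.
Bayes: P(H|data) = 0.151·0.15819 / (0.151·0.15819 + 0.849·0.038400) = 0.023887/0.056488 = 0.4229.

Posterior P(H) ≈ 0.423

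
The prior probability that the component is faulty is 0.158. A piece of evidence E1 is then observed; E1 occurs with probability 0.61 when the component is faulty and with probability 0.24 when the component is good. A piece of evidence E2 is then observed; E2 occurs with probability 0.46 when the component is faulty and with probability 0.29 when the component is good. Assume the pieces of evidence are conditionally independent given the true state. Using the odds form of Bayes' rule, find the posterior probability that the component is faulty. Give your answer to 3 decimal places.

Prior odds = 0.158/(1−0.158) = 0.18765.
Likelihood ratio for E1 = 0.61/0.24 = 2.5417.
Likelihood ratio for E2 = 0.46/0.29 = 1.5862.
Posterior odds = prior odds × LR₁ × LR₂ = 0.75653.
Posterior probability = odds/(1+odds) = 0.75653/1.7565 = 0.431.

Posterior probability ≈ 0.431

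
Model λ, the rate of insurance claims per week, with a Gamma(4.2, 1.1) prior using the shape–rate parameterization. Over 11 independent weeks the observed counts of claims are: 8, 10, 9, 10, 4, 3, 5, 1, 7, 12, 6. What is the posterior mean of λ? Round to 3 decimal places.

Posterior mean ≈ 6.545

Total count ∑xᵢ = 75 over n = 11 weeks.
Gamma is conjugate to the Poisson likelihood: posterior is Gamma(shape = 4.2+75 = 79.2, rate = 1.1+11 = 12.1).
Posterior mean = shape/rate = 79.2/12.1 = 6.545.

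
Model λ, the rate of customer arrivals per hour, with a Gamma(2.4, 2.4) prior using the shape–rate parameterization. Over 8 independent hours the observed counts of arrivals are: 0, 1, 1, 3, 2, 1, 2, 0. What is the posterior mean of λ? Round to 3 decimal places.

Posterior mean ≈ 1.192

The Poisson likelihood adds the total count to the shape and the number of exposure periods to the rate. Here ∑xᵢ = 10 and n = 8, so shape 2.4→12.4 and rate 2.4→10.4.
E[λ | data] = 12.4/10.4 = 1.192.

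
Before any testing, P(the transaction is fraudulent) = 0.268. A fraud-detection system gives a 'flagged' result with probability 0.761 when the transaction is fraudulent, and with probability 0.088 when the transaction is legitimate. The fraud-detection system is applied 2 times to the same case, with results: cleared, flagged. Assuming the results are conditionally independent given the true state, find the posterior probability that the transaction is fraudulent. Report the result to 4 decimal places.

With H the event that the transaction is fraudulent, the joint likelihood of the observed sequence is P(data|H) = 0.239·0.761 = 0.18188 and P(data|¬H) = 0.912·0.088 = 0.080256.
Bayes: P(H|data) = 0.268·0.18188 / (0.268·0.18188 + 0.732·0.080256) = 0.048744/0.10749 = 0.4535.

Posterior P(H) ≈ 0.4535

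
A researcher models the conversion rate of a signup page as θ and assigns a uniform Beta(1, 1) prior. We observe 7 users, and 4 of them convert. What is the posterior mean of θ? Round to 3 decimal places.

Posterior mean ≈ 0.556

Observing 4 successes and 3 failures updates Beta(1, 1) by adding the success and failure counts to the two shape parameters: α = 1+4 = 5, β = 1+3 = 4.
Posterior mean = α/(α+β) = 5/9 = 0.556.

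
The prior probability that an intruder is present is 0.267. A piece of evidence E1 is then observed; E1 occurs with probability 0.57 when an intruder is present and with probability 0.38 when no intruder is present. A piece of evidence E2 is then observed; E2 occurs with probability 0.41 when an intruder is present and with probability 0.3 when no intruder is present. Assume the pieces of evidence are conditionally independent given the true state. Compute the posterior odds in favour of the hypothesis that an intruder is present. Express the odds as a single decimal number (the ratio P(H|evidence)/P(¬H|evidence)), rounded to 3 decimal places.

Prior odds = 0.267/(1−0.267) = 0.36426.
Likelihood ratio for E1 = 0.57/0.38 = 1.5000.
Likelihood ratio for E2 = 0.41/0.3 = 1.3667.
Posterior odds = prior odds × LR₁ × LR₂ = 0.74673.

Posterior odds ≈ 0.747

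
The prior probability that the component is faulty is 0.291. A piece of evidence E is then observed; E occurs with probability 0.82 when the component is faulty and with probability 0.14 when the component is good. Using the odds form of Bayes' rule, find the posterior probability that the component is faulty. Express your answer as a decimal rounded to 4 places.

Prior odds = 0.291/(1−0.291) = 0.41044.
Likelihood ratio for E = 0.82/0.14 = 5.8571.
Posterior odds = prior odds × LR = 2.4040.
Posterior probability = odds/(1+odds) = 2.4040/3.4040 = 0.7062.

Posterior probability ≈ 0.7062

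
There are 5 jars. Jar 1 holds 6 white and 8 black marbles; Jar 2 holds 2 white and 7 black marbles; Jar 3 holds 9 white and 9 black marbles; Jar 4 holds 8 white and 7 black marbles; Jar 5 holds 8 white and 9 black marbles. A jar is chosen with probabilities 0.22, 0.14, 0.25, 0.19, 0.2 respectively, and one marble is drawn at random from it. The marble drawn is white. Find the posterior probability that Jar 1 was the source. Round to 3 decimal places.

P(white|Jar 1) = 0.4286; P(white|Jar 2) = 0.2222; P(white|Jar 3) = 0.5; P(white|Jar 4) = 0.5333; P(white|Jar 5) = 0.4706.
Prior × likelihood for each source: 0.22·0.4286=0.09429, 0.14·0.2222=0.03111, 0.25·0.5=0.1250, 0.19·0.5333=0.1013, 0.2·0.4706=0.09412. Summing gives P(white) = 0.44585.
P(Jar 1 | white) = 0.09429 / 0.44585 = 0.211.

Posterior probability ≈ 0.211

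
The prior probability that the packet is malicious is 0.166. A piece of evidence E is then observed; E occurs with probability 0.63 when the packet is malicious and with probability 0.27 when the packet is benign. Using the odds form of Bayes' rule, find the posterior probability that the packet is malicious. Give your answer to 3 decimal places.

Posterior probability ≈ 0.317

Prior odds = 0.166/(1−0.166) = 0.19904. In log-odds, ln(0.19904) = -1.6142.
Add log likelihood ratio: ln(2.3333) = 0.84730.
Posterior log-odds = -0.76695, so posterior odds = exp(-0.76695) = 0.46443. Converting, P(H|E) = 0.46443/1.4644 = 0.317.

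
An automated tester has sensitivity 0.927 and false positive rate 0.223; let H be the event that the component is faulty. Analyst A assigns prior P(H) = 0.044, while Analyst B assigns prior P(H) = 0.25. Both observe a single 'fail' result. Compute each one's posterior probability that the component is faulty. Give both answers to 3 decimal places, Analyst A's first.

Analyst A: 0.161; Analyst B: 0.581

P('+'|H) = 0.927, P('+'|¬H) = 0.223.
Analyst A: numerator 0.927·0.044 = 0.040788; evidence = 0.040788+0.223·0.956 = 0.25398; posterior = 0.161.
Analyst B: numerator 0.927·0.25 = 0.23175; evidence = 0.23175+0.223·0.75 = 0.39900; posterior = 0.581.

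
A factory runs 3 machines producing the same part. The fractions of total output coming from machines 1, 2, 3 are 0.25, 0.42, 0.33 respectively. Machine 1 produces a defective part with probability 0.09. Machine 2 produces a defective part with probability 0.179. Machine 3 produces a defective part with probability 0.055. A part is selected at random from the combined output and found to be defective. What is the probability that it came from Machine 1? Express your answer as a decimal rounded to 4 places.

Posterior probability ≈ 0.1943

Tabulate prior·likelihood by source: [1] prior 0.25, lik 0.09, product 0.02250; [2] prior 0.42, lik 0.179, product 0.07518; [3] prior 0.33, lik 0.055, product 0.01815.
Normalizing constant = 0.11583; the posterior for Machine 1 is its product over the sum, 0.02250/0.11583 = 0.1943.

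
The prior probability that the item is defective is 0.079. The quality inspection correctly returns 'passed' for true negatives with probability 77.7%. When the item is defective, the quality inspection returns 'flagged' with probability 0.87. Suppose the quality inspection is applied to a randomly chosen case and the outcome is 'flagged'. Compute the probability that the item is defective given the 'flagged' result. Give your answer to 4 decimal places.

P(H | E) ≈ 0.2507

Let H be the event that the item is defective. P(H) = 0.079, so P(¬H) = 0.921. With E the 'flagged' result, P(E|H) = 0.87 and P(E|¬H) = 0.223.
P(E) = 0.87·0.079 + 0.223·0.921 = 0.068730 + 0.20538 = 0.27411.
By Bayes' theorem, P(H|E) = 0.068730 / 0.27411 = 0.2507.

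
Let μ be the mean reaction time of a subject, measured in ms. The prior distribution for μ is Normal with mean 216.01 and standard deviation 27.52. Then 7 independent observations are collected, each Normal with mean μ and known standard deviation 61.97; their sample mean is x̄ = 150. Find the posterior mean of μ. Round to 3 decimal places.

Prior precision 1/τ₀² = 1/27.52² = 0.00132039; data precision n/σ² = 7/61.97² = 0.00182278.
Posterior precision = 0.00132039 + 0.00182278 = 0.00314318.
Posterior mean = (0.00132039·216.01 + 0.00182278·150) / 0.00314318 = 177.730.

Posterior mean ≈ 177.730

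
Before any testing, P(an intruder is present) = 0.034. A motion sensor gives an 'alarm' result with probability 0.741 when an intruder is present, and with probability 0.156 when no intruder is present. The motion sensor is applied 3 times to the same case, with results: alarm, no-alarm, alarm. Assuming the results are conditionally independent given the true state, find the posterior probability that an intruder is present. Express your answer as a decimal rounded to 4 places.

Posterior P(H) ≈ 0.1959

Let H be the event that an intruder is present; start with P(H) = 0.034. P('alarm'|H) = 0.741, P('alarm'|¬H) = 0.156.
Update on result 1 ('alarm'): P(H) ← 0.741·0.0340 / (0.741·0.0340 + 0.156·0.9660) = 0.025194/0.17589 = 0.1432.
Update on result 2 ('no-alarm'): P(H) ← 0.259·0.1432 / (0.259·0.1432 + 0.844·0.8568) = 0.037098/0.76021 = 0.0488.
Update on result 3 ('alarm'): P(H) ← 0.741·0.0488 / (0.741·0.0488 + 0.156·0.9512) = 0.036161/0.18455 = 0.1959.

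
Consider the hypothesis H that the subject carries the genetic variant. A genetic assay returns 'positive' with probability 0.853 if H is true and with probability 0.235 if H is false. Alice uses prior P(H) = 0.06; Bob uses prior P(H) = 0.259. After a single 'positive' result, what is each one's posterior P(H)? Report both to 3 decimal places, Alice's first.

Alice: 0.188; Bob: 0.559

The likelihood ratio for a 'positive' result is 0.853/0.235 = 3.6298.
Alice: prior odds 0.06/0.94 = 0.063830; posterior odds 0.23169; posterior probability 0.188.
Bob: prior odds 0.259/0.741 = 0.34953; posterior odds 1.2687; posterior probability 0.559.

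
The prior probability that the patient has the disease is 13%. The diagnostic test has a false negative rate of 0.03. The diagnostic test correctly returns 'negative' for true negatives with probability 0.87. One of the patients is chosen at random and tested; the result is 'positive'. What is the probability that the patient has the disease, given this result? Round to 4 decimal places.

P(H | E) ≈ 0.5272

Let H be the event that the patient has the disease. P(H) = 0.13, so P(¬H) = 0.87. With E the 'positive' result, P(E|H) = 0.97 and P(E|¬H) = 0.13.
P(E) = 0.97·0.13 + 0.13·0.87 = 0.12610 + 0.11310 = 0.23920.
By Bayes' theorem, P(H|E) = 0.12610 / 0.23920 = 0.5272.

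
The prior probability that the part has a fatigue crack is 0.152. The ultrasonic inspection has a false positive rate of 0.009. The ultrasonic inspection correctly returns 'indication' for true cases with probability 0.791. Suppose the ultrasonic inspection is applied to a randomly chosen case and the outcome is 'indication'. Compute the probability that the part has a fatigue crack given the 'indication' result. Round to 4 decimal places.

Let H be the event that the part has a fatigue crack. P(H) = 0.152, so P(¬H) = 0.848. With E the 'indication' result, P(E|H) = 0.791 and P(E|¬H) = 0.009.
P(E) = 0.791·0.152 + 0.009·0.848 = 0.12023 + 0.0076320 = 0.12786.
By Bayes' theorem, P(H|E) = 0.12023 / 0.12786 = 0.9403.

P(H | E) ≈ 0.9403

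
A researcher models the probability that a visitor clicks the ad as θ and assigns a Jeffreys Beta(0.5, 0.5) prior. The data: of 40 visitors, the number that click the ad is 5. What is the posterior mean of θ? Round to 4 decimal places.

The binomial likelihood is conjugate to the Beta prior: with 5 successes and 35 failures, the posterior is Beta(0.5+5, 0.5+35) = Beta(5.5, 35.5).
E[θ | data] = 5.5/(5.5+35.5) = 0.1341.

Posterior mean ≈ 0.1341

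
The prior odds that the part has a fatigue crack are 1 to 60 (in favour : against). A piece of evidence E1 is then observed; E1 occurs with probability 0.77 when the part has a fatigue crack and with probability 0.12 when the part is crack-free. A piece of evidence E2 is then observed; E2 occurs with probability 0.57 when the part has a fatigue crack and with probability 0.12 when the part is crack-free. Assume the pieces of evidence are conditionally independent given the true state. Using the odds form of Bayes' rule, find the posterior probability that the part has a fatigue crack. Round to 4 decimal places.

Posterior probability ≈ 0.3369

Prior odds = 1/60 = 0.016667.
Likelihood ratio for E1 = 0.77/0.12 = 6.4167.
Likelihood ratio for E2 = 0.57/0.12 = 4.7500.
Posterior odds = prior odds × LR₁ × LR₂ = 0.50799.
Posterior probability = odds/(1+odds) = 0.50799/1.5080 = 0.3369.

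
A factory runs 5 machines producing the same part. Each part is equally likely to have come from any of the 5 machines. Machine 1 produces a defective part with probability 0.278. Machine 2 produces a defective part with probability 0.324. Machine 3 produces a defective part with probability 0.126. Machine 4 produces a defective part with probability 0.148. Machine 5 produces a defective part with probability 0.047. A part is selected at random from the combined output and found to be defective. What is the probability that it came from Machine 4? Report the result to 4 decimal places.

Tabulate prior·likelihood by source: [1] prior 0.2, lik 0.278, product 0.05560; [2] prior 0.2, lik 0.324, product 0.06480; [3] prior 0.2, lik 0.126, product 0.02520; [4] prior 0.2, lik 0.148, product 0.02960; [5] prior 0.2, lik 0.047, product 0.009400.
Normalizing constant = 0.18460; the posterior for Machine 4 is its product over the sum, 0.02960/0.18460 = 0.1603.

Posterior probability ≈ 0.1603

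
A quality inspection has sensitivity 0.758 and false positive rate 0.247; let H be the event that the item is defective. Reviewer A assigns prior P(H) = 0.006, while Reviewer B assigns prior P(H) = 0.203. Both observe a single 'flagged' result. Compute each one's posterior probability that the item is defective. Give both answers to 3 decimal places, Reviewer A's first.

P('+'|H) = 0.758, P('+'|¬H) = 0.247.
Reviewer A: numerator 0.758·0.006 = 0.0045480; evidence = 0.0045480+0.247·0.994 = 0.25007; posterior = 0.018.
Reviewer B: numerator 0.758·0.203 = 0.15387; evidence = 0.15387+0.247·0.797 = 0.35073; posterior = 0.439.

Reviewer A: 0.018; Reviewer B: 0.439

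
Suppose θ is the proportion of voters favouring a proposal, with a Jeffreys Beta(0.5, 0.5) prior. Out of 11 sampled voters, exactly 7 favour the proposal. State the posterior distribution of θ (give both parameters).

The binomial likelihood is conjugate to the Beta prior: with 7 successes and 4 failures, the posterior is Beta(0.5+7, 0.5+4) = Beta(7.5, 4.5).

Posterior: Beta(7.5, 4.5)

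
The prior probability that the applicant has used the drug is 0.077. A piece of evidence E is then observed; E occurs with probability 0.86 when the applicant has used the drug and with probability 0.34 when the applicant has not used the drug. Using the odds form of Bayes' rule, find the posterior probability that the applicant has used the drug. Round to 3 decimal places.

Posterior probability ≈ 0.174

Prior odds = 0.077/(1−0.077) = 0.083424. In log-odds, ln(0.083424) = -2.4838.
Add log likelihood ratio: ln(2.5294) = 0.92799.
Posterior log-odds = -1.5558, so posterior odds = exp(-1.5558) = 0.21101. Converting, P(H|E) = 0.21101/1.2110 = 0.174.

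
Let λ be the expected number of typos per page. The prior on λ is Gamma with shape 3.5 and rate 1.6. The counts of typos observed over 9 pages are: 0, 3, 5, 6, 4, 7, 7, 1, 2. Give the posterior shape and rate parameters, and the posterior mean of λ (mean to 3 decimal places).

Posterior: Gamma(shape=38.5, rate=10.6); mean ≈ 3.632

The Poisson likelihood adds the total count to the shape and the number of exposure periods to the rate. Here ∑xᵢ = 35 and n = 9, so shape 3.5→38.5 and rate 1.6→10.6.
Posterior mean = shape/rate = 38.5/10.6 = 3.632.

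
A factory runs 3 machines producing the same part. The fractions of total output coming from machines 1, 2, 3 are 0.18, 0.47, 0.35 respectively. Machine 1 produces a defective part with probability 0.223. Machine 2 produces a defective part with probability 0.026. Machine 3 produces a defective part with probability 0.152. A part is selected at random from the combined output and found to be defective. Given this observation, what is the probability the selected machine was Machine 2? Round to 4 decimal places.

P(defective|M1) = 0.223; P(defective|M2) = 0.026; P(defective|M3) = 0.152.
Prior × likelihood for each source: 0.18·0.223=0.04014, 0.47·0.026=0.01222, 0.35·0.152=0.05320. Summing gives P(defective) = 0.10556.
P(Machine 2 | defective) = 0.01222 / 0.10556 = 0.1158.

Posterior probability ≈ 0.1158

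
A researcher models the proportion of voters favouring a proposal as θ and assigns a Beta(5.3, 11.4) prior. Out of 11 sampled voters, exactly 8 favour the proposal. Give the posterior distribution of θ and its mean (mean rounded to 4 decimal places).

Posterior: Beta(13.3, 14.4); mean ≈ 0.4801

The binomial likelihood is conjugate to the Beta prior: with 8 successes and 3 failures, the posterior is Beta(5.3+8, 11.4+3) = Beta(13.3, 14.4).
E[θ | data] = 13.3/(13.3+14.4) = 0.4801.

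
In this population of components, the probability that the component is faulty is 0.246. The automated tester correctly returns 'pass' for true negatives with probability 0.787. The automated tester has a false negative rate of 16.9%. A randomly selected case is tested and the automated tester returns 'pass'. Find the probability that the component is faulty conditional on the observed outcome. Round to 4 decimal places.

Write H for 'the component is faulty'. Prior odds H:¬H = 0.246/0.754 = 0.32626. For the 'pass' outcome, the likelihood ratio is 0.169/0.787 = 0.21474.
Posterior odds = 0.32626 × 0.21474 = 0.070061, so P(H|E) = 0.070061/(1+0.070061) = 0.0655.

P(H | E) ≈ 0.0655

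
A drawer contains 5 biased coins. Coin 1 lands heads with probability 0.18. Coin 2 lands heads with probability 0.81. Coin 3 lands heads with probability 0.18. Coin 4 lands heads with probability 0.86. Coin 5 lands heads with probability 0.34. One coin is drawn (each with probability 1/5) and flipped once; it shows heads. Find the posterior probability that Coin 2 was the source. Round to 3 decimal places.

P(heads|C1) = 0.18; P(heads|C2) = 0.81; P(heads|C3) = 0.18; P(heads|C4) = 0.86; P(heads|C5) = 0.34.
Prior × likelihood for each source: 0.2·0.18=0.03600, 0.2·0.81=0.1620, 0.2·0.18=0.03600, 0.2·0.86=0.1720, 0.2·0.34=0.06800. Summing gives P(heads) = 0.47400.
P(Coin 2 | heads) = 0.1620 / 0.47400 = 0.342.

Posterior probability ≈ 0.342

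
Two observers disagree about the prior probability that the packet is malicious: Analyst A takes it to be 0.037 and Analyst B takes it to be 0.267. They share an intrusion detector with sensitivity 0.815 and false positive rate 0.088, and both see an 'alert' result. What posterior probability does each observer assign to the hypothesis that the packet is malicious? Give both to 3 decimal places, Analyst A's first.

P('+'|H) = 0.815, P('+'|¬H) = 0.088.
Analyst A: numerator 0.815·0.037 = 0.030155; evidence = 0.030155+0.088·0.963 = 0.11490; posterior = 0.262.
Analyst B: numerator 0.815·0.267 = 0.21760; evidence = 0.21760+0.088·0.733 = 0.28211; posterior = 0.771.

Analyst A: 0.262; Analyst B: 0.771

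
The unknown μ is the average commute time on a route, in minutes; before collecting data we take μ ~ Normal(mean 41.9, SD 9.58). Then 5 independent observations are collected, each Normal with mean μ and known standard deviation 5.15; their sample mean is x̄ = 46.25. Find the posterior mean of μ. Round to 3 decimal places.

Posterior mean ≈ 46.012

Prior precision 1/τ₀² = 1/9.58² = 0.0108960; data precision n/σ² = 5/5.15² = 0.188519.
Posterior precision = 0.0108960 + 0.188519 = 0.199415.
Posterior mean = (0.0108960·41.9 + 0.188519·46.25) / 0.199415 = 46.012.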